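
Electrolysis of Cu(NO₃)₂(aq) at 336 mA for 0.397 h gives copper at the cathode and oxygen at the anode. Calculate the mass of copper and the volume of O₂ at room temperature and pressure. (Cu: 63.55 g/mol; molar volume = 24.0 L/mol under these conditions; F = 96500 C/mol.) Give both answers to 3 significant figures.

Q = 0.336 × 1429.2 = 480.2 C; n(e⁻) = 480.2 / 96500 = 0.004976 mol
Cathode: Cu²⁺ + 2e⁻ → Cu → n(Cu) = 0.004976/2 = 0.002488 mol → 0.158 g
Anode: 2H₂O → O₂ + 4H⁺ + 4e⁻ → n(O₂) = 0.004976/4 = 0.001244 mol → 0.0299 L

0.158 g Cu; 0.0299 L O₂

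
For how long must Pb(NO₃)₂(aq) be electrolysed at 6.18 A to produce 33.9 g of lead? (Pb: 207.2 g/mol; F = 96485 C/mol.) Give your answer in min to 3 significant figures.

85.1 min

n(Pb) = 33.9 / 207.2 = 0.1636 mol
Pb²⁺ + 2e⁻ → Pb, so n(e⁻) = 2 × 0.1636 = 0.3272 mol
Q = 0.3272 × 96485 = 31570 C
t = Q / I = 31570 / 6.18 = 5108 s = 85.1 min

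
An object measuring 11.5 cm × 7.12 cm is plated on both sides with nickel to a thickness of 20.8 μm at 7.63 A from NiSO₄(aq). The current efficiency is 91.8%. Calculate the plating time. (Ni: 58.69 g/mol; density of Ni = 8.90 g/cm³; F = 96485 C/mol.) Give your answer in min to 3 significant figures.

23.7 min

Plated area = 2 × 11.5 × 7.12 = 163.8 cm²
Volume = 163.8 × 20.8×10⁻⁴ cm = 0.3407 cm³
m(Ni) = 0.3407 × 8.90 = 3.032 g
n(Ni) = 3.032 / 58.69 = 0.05166 mol; n(e⁻) = 2 × 0.05166 = 0.1033 mol
Q = 0.1033 × 96485 / 0.918 = 10860 C
t = 10860 / 7.63 = 1423 s = 23.7 min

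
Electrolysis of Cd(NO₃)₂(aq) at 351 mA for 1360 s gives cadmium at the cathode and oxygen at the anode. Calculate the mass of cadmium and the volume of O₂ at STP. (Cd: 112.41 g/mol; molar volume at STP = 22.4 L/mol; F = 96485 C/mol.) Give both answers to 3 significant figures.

0.278 g Cd; 0.0277 L O₂

Q = 0.351 × 1360 = 477.4 C; n(e⁻) = 477.4 / 96485 = 0.004948 mol
Cathode: Cd²⁺ + 2e⁻ → Cd → n(Cd) = 0.004948/2 = 0.002474 mol → 0.278 g
Anode: 2H₂O → O₂ + 4H⁺ + 4e⁻ → n(O₂) = 0.004948/4 = 0.001237 mol → 0.0277 L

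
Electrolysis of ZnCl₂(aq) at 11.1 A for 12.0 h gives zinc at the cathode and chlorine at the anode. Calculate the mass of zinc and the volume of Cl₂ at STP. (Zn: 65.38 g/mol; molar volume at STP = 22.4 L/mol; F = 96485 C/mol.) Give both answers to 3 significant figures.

Q = 11.1 × 43200 = 4.795×10^5 C; n(e⁻) = 4.795×10^5 / 96485 = 4.970 mol
Cathode: Zn²⁺ + 2e⁻ → Zn → n(Zn) = 4.970/2 = 2.485 mol → 162 g
Anode: 2Cl⁻ → Cl₂ + 2e⁻ → n(Cl₂) = 4.970/2 = 2.485 mol → 55.7 L

162 g Zn; 55.7 L Cl₂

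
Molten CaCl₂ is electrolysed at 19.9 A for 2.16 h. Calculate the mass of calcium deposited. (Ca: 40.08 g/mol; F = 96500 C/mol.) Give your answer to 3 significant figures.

32.1 g

Q = It = 19.9 × 7776 = 1.547×10^5 C
n(e⁻) = Q/F = 1.547×10^5/96500 = 1.603 mol
Ca²⁺ + 2e⁻ → Ca, so n(Ca) = 1.603 / 2 = 0.8015 mol
m = 0.8015 × 40.08 = 32.1 g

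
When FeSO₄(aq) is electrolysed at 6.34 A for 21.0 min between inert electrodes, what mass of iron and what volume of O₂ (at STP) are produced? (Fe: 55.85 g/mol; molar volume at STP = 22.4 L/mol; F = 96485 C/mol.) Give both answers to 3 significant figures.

2.31 g Fe; 0.464 L O₂

Q = 6.34 × 1260 = 7988 C; n(e⁻) = 7988 / 96485 = 0.08279 mol
Cathode: Fe²⁺ + 2e⁻ → Fe → n(Fe) = 0.08279/2 = 0.04140 mol → 2.31 g
Anode: 2H₂O → O₂ + 4H⁺ + 4e⁻ → n(O₂) = 0.08279/4 = 0.02070 mol → 0.464 L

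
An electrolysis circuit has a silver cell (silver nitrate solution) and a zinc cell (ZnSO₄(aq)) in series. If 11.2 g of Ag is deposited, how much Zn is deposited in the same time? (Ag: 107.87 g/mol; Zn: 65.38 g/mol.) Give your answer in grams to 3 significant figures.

n(Ag) = 11.2 / 107.87 = 0.1038 mol
Ag⁺ + e⁻ → Ag, so n(e⁻) = 0.1038 mol
Since the cells are in series, n(e⁻) in the Zn cell is also 0.1038 mol.
Zn²⁺ + 2e⁻ → Zn, so n(Zn) = 0.1038 / 2 = 0.05190 mol
m(Zn) = 0.05190 × 65.38 = 3.39 g

3.39 g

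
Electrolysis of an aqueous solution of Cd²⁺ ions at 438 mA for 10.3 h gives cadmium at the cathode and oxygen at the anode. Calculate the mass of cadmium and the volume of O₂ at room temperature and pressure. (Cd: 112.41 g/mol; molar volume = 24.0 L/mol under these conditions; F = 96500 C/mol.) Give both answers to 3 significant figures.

Q = 0.438 × 37080 = 16240 C; n(e⁻) = 16240 / 96500 = 0.1683 mol
Cathode: Cd²⁺ + 2e⁻ → Cd → n(Cd) = 0.1683/2 = 0.08415 mol → 9.46 g
Anode: 2H₂O → O₂ + 4H⁺ + 4e⁻ → n(O₂) = 0.1683/4 = 0.04208 mol → 1.01 L

9.46 g Cd; 1.01 L O₂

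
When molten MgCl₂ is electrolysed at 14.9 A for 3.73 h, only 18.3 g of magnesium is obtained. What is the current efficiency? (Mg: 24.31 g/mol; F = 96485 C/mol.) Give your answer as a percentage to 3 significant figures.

72.6%

Q = 14.9 × 13428 = 2.001×10^5 C
n(e⁻) = 2.001×10^5 / 96485 = 2.074 mol
Mg²⁺ + 2e⁻ → Mg, so theoretical n(Mg) = 1.037 mol → 25.21 g
Efficiency = 18.3 / 25.21 = 0.7259 = 72.6%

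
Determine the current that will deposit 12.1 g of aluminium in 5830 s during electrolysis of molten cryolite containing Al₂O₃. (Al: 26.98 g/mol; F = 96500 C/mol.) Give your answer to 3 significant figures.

n(Al) = 12.1 / 26.98 = 0.4485 mol
Al³⁺ + 3e⁻ → Al, so n(e⁻) = 3 × 0.4485 = 1.346 mol
Q = 1.346 × 96500 = 1.299×10^5 C
I = Q / t = 1.299×10^5 / 5830 s = 22.3 A

22.3 A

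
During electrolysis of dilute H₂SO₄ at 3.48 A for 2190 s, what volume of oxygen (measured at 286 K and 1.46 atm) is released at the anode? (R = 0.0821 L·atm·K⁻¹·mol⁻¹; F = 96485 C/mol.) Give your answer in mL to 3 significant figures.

318 mL

Q = It = 3.48 × 2190 = 7621 C
n(e⁻) = 7621 / 96485 = 0.07899 mol
2H₂O → O₂ + 4H⁺ + 4e⁻, so n(O₂) = 0.07899 / 4 = 0.01975 mol
V = nRT/P = 0.01975 × 0.0821 × 286 / 1.46 = 0.3176 L
= 318 mL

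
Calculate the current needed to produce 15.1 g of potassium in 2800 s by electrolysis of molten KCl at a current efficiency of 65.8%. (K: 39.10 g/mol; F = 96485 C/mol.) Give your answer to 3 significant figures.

n(K) = 15.1 / 39.10 = 0.3862 mol
K⁺ + e⁻ → K, so n(e⁻) = 0.3862 mol
Q = 0.3862 × 96485 / 0.658 = 56630 C
I = Q / t = 56630 / 2800 s = 20.2 A

20.2 A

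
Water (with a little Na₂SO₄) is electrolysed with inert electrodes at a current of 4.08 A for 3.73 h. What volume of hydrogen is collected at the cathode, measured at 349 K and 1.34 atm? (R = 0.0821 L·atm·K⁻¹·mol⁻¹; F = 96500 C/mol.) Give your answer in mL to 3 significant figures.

Charge passed = 4.08 × 13428 = 54790 C
n(e⁻) = Q/F = 54790/96500 = 0.5678 mol
2H⁺ + 2e⁻ → H₂, so n(H₂) = 0.5678 / 2 = 0.2839 mol
V = nRT/P = 0.2839 × 0.0821 × 349 / 1.34 = 6.071 L
= 6070 mL

6070 mL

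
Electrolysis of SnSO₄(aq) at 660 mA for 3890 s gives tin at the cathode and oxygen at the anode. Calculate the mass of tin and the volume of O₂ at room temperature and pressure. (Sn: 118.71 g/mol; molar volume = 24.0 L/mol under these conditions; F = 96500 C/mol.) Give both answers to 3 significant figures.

1.58 g Sn; 0.160 L O₂

Q = 0.660 × 3890 = 2567 C; n(e⁻) = 2567 / 96500 = 0.02660 mol
Cathode: Sn²⁺ + 2e⁻ → Sn → n(Sn) = 0.02660/2 = 0.01330 mol → 1.58 g
Anode: 2H₂O → O₂ + 4H⁺ + 4e⁻ → n(O₂) = 0.02660/4 = 0.006650 mol → 0.160 L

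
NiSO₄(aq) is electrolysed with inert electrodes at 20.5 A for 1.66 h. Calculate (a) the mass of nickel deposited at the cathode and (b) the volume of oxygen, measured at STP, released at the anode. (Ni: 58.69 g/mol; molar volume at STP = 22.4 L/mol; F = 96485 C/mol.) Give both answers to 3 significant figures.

37.3 g Ni; 7.11 L O₂

Q = 20.5 × 5976 = 1.225×10^5 C; n(e⁻) = 1.225×10^5 / 96485 = 1.270 mol
Cathode: Ni²⁺ + 2e⁻ → Ni → n(Ni) = 1.270/2 = 0.6350 mol → 37.3 g
Anode: 2H₂O → O₂ + 4H⁺ + 4e⁻ → n(O₂) = 1.270/4 = 0.3175 mol → 7.11 L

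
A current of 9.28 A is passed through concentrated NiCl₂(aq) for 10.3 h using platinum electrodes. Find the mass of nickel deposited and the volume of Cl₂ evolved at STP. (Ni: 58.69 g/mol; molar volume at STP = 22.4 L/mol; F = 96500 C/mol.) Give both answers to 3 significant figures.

Q = 9.28 × 37080 = 3.441×10^5 C; n(e⁻) = 3.441×10^5 / 96500 = 3.566 mol
Cathode: Ni²⁺ + 2e⁻ → Ni → n(Ni) = 3.566/2 = 1.783 mol → 105 g
Anode: 2Cl⁻ → Cl₂ + 2e⁻ → n(Cl₂) = 3.566/2 = 1.783 mol → 39.9 L

105 g Ni; 39.9 L Cl₂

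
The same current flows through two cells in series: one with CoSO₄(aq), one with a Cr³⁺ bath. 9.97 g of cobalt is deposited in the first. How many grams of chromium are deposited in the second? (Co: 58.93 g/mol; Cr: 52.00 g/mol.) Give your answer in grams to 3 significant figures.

n(Co) = 9.97 / 58.93 = 0.1692 mol
Co²⁺ + 2e⁻ → Co, so n(e⁻) = 2 × 0.1692 = 0.3384 mol
Since the cells are in series, n(e⁻) in the Cr cell is also 0.3384 mol.
Cr³⁺ + 3e⁻ → Cr, so n(Cr) = 0.3384 / 3 = 0.1128 mol
m(Cr) = 0.1128 × 52.00 = 5.87 g

5.87 g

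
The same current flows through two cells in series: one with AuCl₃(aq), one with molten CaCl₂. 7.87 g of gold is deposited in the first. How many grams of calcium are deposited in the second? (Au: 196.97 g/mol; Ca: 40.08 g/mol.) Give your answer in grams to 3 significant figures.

n(Au) = 7.87 / 196.97 = 0.03996 mol
Au³⁺ + 3e⁻ → Au, so n(e⁻) = 3 × 0.03996 = 0.1199 mol
Since the cells are in series, n(e⁻) in the Ca cell is also 0.1199 mol.
Ca²⁺ + 2e⁻ → Ca, so n(Ca) = 0.1199 / 2 = 0.05995 mol
m(Ca) = 0.05995 × 40.08 = 2.40 g

2.40 g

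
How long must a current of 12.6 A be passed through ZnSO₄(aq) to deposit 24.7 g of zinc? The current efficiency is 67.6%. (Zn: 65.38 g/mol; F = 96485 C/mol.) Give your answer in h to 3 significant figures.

2.38 h

n(Zn) = 24.7 / 65.38 = 0.3778 mol
Zn²⁺ + 2e⁻ → Zn, so n(e⁻) = 2 × 0.3778 = 0.7556 mol
Q = 0.7556 × 96485 / 0.676 = 1.078×10^5 C
t = Q / I = 1.078×10^5 / 12.6 = 8556 s = 2.38 h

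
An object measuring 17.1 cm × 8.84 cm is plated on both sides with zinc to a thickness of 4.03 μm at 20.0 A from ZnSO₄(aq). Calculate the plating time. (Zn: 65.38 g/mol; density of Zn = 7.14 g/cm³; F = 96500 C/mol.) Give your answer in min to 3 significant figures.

Plated area = 2 × 17.1 × 8.84 = 302.3 cm²
Volume = 302.3 × 4.03×10⁻⁴ cm = 0.1218 cm³
m(Zn) = 0.1218 × 7.14 = 0.8697 g
n(Zn) = 0.8697 / 65.38 = 0.01330 mol; n(e⁻) = 2 × 0.01330 = 0.02660 mol
Q = 0.02660 × 96500 = 2567 C
t = 2567 / 20.0 = 128.4 s = 2.14 min

2.14 min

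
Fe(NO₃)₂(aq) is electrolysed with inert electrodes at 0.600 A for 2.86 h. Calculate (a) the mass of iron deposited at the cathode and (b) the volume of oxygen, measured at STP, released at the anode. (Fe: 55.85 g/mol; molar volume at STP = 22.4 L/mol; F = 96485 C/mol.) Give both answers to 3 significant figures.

1.79 g Fe; 0.359 L O₂

Q = 0.600 × 10296 = 6178 C; n(e⁻) = 6178 / 96485 = 0.06403 mol
Cathode: Fe²⁺ + 2e⁻ → Fe → n(Fe) = 0.06403/2 = 0.03202 mol → 1.79 g
Anode: 2H₂O → O₂ + 4H⁺ + 4e⁻ → n(O₂) = 0.06403/4 = 0.01601 mol → 0.359 L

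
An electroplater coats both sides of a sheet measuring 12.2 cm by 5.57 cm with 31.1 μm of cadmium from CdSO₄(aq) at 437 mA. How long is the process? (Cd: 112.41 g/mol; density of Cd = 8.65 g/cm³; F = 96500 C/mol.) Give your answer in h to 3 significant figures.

3.99 h

Plated area = 2 × 12.2 × 5.57 = 135.9 cm²
Volume = 135.9 × 31.1×10⁻⁴ cm = 0.4226 cm³
m(Cd) = 0.4226 × 8.65 = 3.655 g
n(Cd) = 3.655 / 112.41 = 0.03251 mol; n(e⁻) = 2 × 0.03251 = 0.06502 mol
Q = 0.06502 × 96500 = 6274 C
t = 6274 / 0.437 = 14360 s = 3.99 h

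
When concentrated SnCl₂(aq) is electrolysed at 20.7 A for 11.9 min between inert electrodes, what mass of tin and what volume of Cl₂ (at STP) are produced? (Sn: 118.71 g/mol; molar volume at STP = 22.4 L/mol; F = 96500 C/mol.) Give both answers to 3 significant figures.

Q = 20.7 × 714 = 14780 C; n(e⁻) = 14780 / 96500 = 0.1532 mol
Cathode: Sn²⁺ + 2e⁻ → Sn → n(Sn) = 0.1532/2 = 0.07660 mol → 9.09 g
Anode: 2Cl⁻ → Cl₂ + 2e⁻ → n(Cl₂) = 0.1532/2 = 0.07660 mol → 1.72 L

9.09 g Sn; 1.72 L Cl₂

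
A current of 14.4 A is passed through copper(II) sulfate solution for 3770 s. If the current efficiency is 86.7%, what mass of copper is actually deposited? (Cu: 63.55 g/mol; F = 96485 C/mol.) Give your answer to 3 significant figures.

15.5 g

Q = 14.4 × 3770 = 54290 C
n(e⁻) = 54290 / 96485 = 0.5627 mol
Cu²⁺ + 2e⁻ → Cu, so theoretical m(Cu) = 0.2814 × 63.55 = 17.88 g
Actual mass = 86.7% × 17.88 = 15.5 g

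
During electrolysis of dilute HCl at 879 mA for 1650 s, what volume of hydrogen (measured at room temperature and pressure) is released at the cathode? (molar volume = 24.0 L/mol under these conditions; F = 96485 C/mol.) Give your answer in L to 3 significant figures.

Q = It = 0.879 × 1650 = 1450 C
n(e⁻) = 1450 / 96485 = 0.01503 mol
2H⁺ + 2e⁻ → H₂, so n(H₂) = 0.01503 / 2 = 0.007515 mol
V = 0.007515 × 24.0 = 0.1804 L

0.180 L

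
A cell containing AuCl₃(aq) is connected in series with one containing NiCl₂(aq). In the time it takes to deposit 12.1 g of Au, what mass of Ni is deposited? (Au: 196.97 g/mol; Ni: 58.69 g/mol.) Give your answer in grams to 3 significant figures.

n(Au) = 12.1 / 196.97 = 0.06143 mol
Au³⁺ + 3e⁻ → Au, so n(e⁻) = 3 × 0.06143 = 0.1843 mol
The cells are in series, so the same charge (and hence the same n(e⁻) = 0.1843 mol) passes through both.
Ni²⁺ + 2e⁻ → Ni, so n(Ni) = 0.1843 / 2 = 0.09215 mol
m(Ni) = 0.09215 × 58.69 = 5.41 g

5.41 g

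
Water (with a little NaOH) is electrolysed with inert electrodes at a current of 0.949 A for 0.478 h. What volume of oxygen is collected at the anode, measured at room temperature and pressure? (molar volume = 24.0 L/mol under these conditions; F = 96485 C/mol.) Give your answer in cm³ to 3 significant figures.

Charge passed = 0.949 × 1720.8 = 1633 C
Moles of electrons = 1633 / 96485 = 0.01692 mol
2H₂O → O₂ + 4H⁺ + 4e⁻, so n(O₂) = 0.01692 / 4 = 0.004230 mol
V = 0.004230 × 24.0 = 0.1015 L
= 102 cm³

102 cm³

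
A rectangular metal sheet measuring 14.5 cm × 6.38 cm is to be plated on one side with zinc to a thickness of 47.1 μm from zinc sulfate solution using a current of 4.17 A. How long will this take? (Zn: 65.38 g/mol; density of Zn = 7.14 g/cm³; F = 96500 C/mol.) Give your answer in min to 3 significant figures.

Plated area = 14.5 × 6.38 = 92.51 cm²
Volume = 92.51 × 47.1×10⁻⁴ cm = 0.4357 cm³
m(Zn) = 0.4357 × 7.14 = 3.111 g
n(Zn) = 3.111 / 65.38 = 0.04758 mol; n(e⁻) = 2 × 0.04758 = 0.09516 mol
Q = 0.09516 × 96500 = 9183 C
t = 9183 / 4.17 = 2202 s = 36.7 min

36.7 min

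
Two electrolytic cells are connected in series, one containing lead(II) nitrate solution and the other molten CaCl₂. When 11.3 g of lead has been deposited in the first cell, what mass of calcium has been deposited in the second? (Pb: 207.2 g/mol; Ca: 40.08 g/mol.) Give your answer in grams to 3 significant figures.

n(Pb) = 11.3 / 207.2 = 0.05454 mol
Pb²⁺ + 2e⁻ → Pb, so n(e⁻) = 2 × 0.05454 = 0.1091 mol
Since the cells are in series, n(e⁻) in the Ca cell is also 0.1091 mol.
Ca²⁺ + 2e⁻ → Ca, so n(Ca) = 0.1091 / 2 = 0.05455 mol
m(Ca) = 0.05455 × 40.08 = 2.19 g

2.19 g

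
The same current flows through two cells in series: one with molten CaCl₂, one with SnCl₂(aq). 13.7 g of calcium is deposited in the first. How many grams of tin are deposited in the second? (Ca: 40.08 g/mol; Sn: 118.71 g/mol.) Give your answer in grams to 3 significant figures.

n(Ca) = 13.7 / 40.08 = 0.3418 mol
Ca²⁺ + 2e⁻ → Ca, so n(e⁻) = 2 × 0.3418 = 0.6836 mol
Since the cells are in series, n(e⁻) in the Sn cell is also 0.6836 mol.
Sn²⁺ + 2e⁻ → Sn, so n(Sn) = 0.6836 / 2 = 0.3418 mol
m(Sn) = 0.3418 × 118.71 = 40.6 g

40.6 g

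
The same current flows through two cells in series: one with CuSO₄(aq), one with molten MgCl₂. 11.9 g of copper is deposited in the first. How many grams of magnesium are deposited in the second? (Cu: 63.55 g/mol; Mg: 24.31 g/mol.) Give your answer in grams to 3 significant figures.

4.55 g

n(Cu) = 11.9 / 63.55 = 0.1873 mol
Cu²⁺ + 2e⁻ → Cu, so n(e⁻) = 2 × 0.1873 = 0.3746 mol
In series, the same 0.3746 mol of electrons flows through the second cell.
Mg²⁺ + 2e⁻ → Mg, so n(Mg) = 0.3746 / 2 = 0.1873 mol
m(Mg) = 0.1873 × 24.31 = 4.55 g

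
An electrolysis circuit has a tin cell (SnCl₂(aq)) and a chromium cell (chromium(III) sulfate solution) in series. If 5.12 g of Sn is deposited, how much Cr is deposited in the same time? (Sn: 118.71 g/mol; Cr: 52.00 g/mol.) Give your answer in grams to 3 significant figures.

n(Sn) = 5.12 / 118.71 = 0.04313 mol
Sn²⁺ + 2e⁻ → Sn, so n(e⁻) = 2 × 0.04313 = 0.08626 mol
The cells are in series, so the same charge (and hence the same n(e⁻) = 0.08626 mol) passes through both.
Cr³⁺ + 3e⁻ → Cr, so n(Cr) = 0.08626 / 3 = 0.02875 mol
m(Cr) = 0.02875 × 52.00 = 1.50 g

1.50 g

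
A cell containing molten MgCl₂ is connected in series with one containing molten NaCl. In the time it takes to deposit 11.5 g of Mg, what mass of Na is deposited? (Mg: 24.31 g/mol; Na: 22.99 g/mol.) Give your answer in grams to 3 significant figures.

21.8 g

n(Mg) = 11.5 / 24.31 = 0.4731 mol
Mg²⁺ + 2e⁻ → Mg, so n(e⁻) = 2 × 0.4731 = 0.9462 mol
Same current for the same time ⇒ same n(e⁻) = 0.9462 mol in both cells.
Na⁺ + e⁻ → Na, so n(Na) = 0.9462 mol
m(Na) = 0.9462 × 22.99 = 21.8 g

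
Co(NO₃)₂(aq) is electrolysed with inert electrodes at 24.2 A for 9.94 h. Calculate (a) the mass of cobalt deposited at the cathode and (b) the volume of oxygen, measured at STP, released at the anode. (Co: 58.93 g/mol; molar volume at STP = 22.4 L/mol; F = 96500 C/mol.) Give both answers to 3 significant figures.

Q = 24.2 × 35784 = 8.660×10^5 C; n(e⁻) = 8.660×10^5 / 96500 = 8.974 mol
Cathode: Co²⁺ + 2e⁻ → Co → n(Co) = 8.974/2 = 4.487 mol → 264 g
Anode: 2H₂O → O₂ + 4H⁺ + 4e⁻ → n(O₂) = 8.974/4 = 2.244 mol → 50.3 L

264 g Co; 50.3 L O₂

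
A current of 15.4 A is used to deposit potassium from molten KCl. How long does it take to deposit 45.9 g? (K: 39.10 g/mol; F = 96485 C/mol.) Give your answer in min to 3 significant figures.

n(K) = 45.9 / 39.10 = 1.174 mol
K⁺ + e⁻ → K, so n(e⁻) = 1.174 mol
Q = 1.174 × 96485 = 1.133×10^5 C
t = Q / I = 1.133×10^5 / 15.4 = 7357 s = 123 min

123 min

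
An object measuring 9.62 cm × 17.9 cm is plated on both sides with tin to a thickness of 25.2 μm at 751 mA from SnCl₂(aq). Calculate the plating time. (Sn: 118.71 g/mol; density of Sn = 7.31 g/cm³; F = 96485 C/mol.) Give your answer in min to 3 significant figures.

229 min

Plated area = 2 × 9.62 × 17.9 = 344.4 cm²
Volume = 344.4 × 25.2×10⁻⁴ cm = 0.8679 cm³
m(Sn) = 0.8679 × 7.31 = 6.344 g
n(Sn) = 6.344 / 118.71 = 0.05344 mol; n(e⁻) = 2 × 0.05344 = 0.1069 mol
Q = 0.1069 × 96485 = 10310 C
t = 10310 / 0.751 = 13730 s = 229 min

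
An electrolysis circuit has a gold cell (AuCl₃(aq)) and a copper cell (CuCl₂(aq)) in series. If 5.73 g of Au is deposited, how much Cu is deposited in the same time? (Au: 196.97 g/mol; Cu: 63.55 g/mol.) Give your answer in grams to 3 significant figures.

2.77 g

n(Au) = 5.73 / 196.97 = 0.02909 mol
Au³⁺ + 3e⁻ → Au, so n(e⁻) = 3 × 0.02909 = 0.08727 mol
The cells are in series, so the same charge (and hence the same n(e⁻) = 0.08727 mol) passes through both.
Cu²⁺ + 2e⁻ → Cu, so n(Cu) = 0.08727 / 2 = 0.04364 mol
m(Cu) = 0.04364 × 63.55 = 2.77 g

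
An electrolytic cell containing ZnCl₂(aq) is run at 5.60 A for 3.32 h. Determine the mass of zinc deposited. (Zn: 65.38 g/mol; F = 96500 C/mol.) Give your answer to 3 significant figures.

22.7 g

Charge passed = 5.60 × 11952 = 66930 C
n(e⁻) = Q/F = 66930/96500 = 0.6936 mol
Zn²⁺ + 2e⁻ → Zn, so n(Zn) = 0.6936 / 2 = 0.3468 mol
m = 0.3468 × 65.38 = 22.7 g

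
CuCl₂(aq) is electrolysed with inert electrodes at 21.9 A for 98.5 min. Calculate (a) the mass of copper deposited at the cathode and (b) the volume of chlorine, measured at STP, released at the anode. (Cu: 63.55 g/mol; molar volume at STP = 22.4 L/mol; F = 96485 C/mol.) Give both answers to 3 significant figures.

Q = 21.9 × 5910 = 1.294×10^5 C; n(e⁻) = 1.294×10^5 / 96485 = 1.341 mol
Cathode: Cu²⁺ + 2e⁻ → Cu → n(Cu) = 1.341/2 = 0.6705 mol → 42.6 g
Anode: 2Cl⁻ → Cl₂ + 2e⁻ → n(Cl₂) = 1.341/2 = 0.6705 mol → 15.0 L

42.6 g Cu; 15.0 L Cl₂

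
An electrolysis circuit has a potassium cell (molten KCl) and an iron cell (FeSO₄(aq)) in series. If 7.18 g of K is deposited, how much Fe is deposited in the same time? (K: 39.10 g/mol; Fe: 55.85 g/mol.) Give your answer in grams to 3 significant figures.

n(K) = 7.18 / 39.10 = 0.1836 mol
K⁺ + e⁻ → K, so n(e⁻) = 0.1836 mol
Since the cells are in series, n(e⁻) in the Fe cell is also 0.1836 mol.
Fe²⁺ + 2e⁻ → Fe, so n(Fe) = 0.1836 / 2 = 0.09180 mol
m(Fe) = 0.09180 × 55.85 = 5.13 g

5.13 g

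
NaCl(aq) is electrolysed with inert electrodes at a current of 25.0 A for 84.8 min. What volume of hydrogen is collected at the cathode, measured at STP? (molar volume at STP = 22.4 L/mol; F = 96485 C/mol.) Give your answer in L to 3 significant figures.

Q = 25.0 A × 5088 s = 1.272×10^5 C
Moles of electrons = 1.272×10^5 / 96485 = 1.318 mol
2H⁺ + 2e⁻ → H₂, so n(H₂) = 1.318 / 2 = 0.6590 mol
V = 0.6590 × 22.4 = 14.76 L

14.8 L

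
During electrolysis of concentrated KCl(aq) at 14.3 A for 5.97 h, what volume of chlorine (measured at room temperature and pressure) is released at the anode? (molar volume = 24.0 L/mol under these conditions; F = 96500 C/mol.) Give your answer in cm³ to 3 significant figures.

38200 cm³

Q = It = 14.3 × 21492 = 3.073×10^5 C
n(e⁻) = Q/F = 3.073×10^5/96500 = 3.184 mol
2Cl⁻ → Cl₂ + 2e⁻, so n(Cl₂) = 3.184 / 2 = 1.592 mol
V = 1.592 × 24.0 = 38.21 L
= 38200 cm³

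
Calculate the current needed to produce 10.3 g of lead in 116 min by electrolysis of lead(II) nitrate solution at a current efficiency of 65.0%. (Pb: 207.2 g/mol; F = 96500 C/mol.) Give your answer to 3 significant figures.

n(Pb) = 10.3 / 207.2 = 0.04971 mol
Pb²⁺ + 2e⁻ → Pb, so n(e⁻) = 2 × 0.04971 = 0.09942 mol
Q = 0.09942 × 96500 / 0.650 = 14760 C
I = Q / t = 14760 / 6960 s = 2.12 A

2.12 A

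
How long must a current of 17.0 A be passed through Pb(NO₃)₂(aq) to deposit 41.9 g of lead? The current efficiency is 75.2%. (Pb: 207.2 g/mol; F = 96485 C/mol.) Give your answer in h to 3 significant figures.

0.848 h

n(Pb) = 41.9 / 207.2 = 0.2022 mol
Pb²⁺ + 2e⁻ → Pb, so n(e⁻) = 2 × 0.2022 = 0.4044 mol
Q = 0.4044 × 96485 / 0.752 = 51890 C
t = Q / I = 51890 / 17.0 = 3052 s = 0.848 h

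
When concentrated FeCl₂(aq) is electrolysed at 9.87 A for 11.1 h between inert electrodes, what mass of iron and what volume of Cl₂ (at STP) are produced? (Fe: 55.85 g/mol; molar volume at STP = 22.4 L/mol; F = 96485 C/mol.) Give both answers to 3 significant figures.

Q = 9.87 × 39960 = 3.944×10^5 C; n(e⁻) = 3.944×10^5 / 96485 = 4.088 mol
Cathode: Fe²⁺ + 2e⁻ → Fe → n(Fe) = 4.088/2 = 2.044 mol → 114 g
Anode: 2Cl⁻ → Cl₂ + 2e⁻ → n(Cl₂) = 4.088/2 = 2.044 mol → 45.8 L

114 g Fe; 45.8 L Cl₂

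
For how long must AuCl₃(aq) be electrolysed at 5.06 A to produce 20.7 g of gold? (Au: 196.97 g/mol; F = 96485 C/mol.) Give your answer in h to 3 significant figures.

n(Au) = 20.7 / 196.97 = 0.1051 mol
Au³⁺ + 3e⁻ → Au, so n(e⁻) = 3 × 0.1051 = 0.3153 mol
Q = 0.3153 × 96485 = 30420 C
t = Q / I = 30420 / 5.06 = 6012 s = 1.67 h

1.67 h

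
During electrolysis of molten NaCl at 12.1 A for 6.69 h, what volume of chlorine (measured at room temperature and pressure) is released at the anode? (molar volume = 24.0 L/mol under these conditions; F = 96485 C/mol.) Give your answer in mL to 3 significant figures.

36200 mL

Q = 12.1 A × 24084 s = 2.914×10^5 C
n(e⁻) = 2.914×10^5 / 96485 = 3.020 mol
2Cl⁻ → Cl₂ + 2e⁻, so n(Cl₂) = 3.020 / 2 = 1.510 mol
V = 1.510 × 24.0 = 36.24 L
= 36200 mL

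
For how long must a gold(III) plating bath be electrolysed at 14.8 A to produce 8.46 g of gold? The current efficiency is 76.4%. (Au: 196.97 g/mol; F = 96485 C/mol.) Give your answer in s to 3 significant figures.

1100 s

n(Au) = 8.46 / 196.97 = 0.04295 mol
Au³⁺ + 3e⁻ → Au, so n(e⁻) = 3 × 0.04295 = 0.1289 mol
Q = 0.1289 × 96485 / 0.764 = 16280 C
t = Q / I = 16280 / 14.8 = 1100 s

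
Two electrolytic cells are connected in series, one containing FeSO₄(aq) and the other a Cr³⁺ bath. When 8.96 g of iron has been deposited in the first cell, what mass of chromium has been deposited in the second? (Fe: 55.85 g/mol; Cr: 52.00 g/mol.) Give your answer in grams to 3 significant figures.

n(Fe) = 8.96 / 55.85 = 0.1604 mol
Fe²⁺ + 2e⁻ → Fe, so n(e⁻) = 2 × 0.1604 = 0.3208 mol
The cells are in series, so the same charge (and hence the same n(e⁻) = 0.3208 mol) passes through both.
Cr³⁺ + 3e⁻ → Cr, so n(Cr) = 0.3208 / 3 = 0.1069 mol
m(Cr) = 0.1069 × 52.00 = 5.56 g

5.56 g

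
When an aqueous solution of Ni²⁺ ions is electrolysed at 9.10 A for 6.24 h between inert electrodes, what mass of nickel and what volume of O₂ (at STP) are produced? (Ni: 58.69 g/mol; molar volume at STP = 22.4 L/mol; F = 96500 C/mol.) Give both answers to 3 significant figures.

62.2 g Ni; 11.9 L O₂

Q = 9.10 × 22464 = 2.044×10^5 C; n(e⁻) = 2.044×10^5 / 96500 = 2.118 mol
Cathode: Ni²⁺ + 2e⁻ → Ni → n(Ni) = 2.118/2 = 1.059 mol → 62.2 g
Anode: 2H₂O → O₂ + 4H⁺ + 4e⁻ → n(O₂) = 2.118/4 = 0.5295 mol → 11.9 L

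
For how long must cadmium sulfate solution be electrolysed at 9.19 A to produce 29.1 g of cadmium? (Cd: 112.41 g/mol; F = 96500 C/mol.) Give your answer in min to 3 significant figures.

n(Cd) = 29.1 / 112.41 = 0.2589 mol
Cd²⁺ + 2e⁻ → Cd, so n(e⁻) = 2 × 0.2589 = 0.5178 mol
Q = 0.5178 × 96500 = 49970 C
t = Q / I = 49970 / 9.19 = 5437 s = 90.6 min

90.6 min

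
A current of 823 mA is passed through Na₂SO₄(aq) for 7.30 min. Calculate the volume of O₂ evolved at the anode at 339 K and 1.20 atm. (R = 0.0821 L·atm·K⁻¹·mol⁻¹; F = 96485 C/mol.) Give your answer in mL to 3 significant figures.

Q = 0.823 A × 438 s = 360.5 C
Moles of electrons = 360.5 / 96485 = 0.003736 mol
2H₂O → O₂ + 4H⁺ + 4e⁻, so n(O₂) = 0.003736 / 4 = 9.340×10^-4 mol
V = nRT/P = 9.340×10^-4 × 0.0821 × 339 / 1.20 = 0.02166 L
= 21.7 mL

21.7 mL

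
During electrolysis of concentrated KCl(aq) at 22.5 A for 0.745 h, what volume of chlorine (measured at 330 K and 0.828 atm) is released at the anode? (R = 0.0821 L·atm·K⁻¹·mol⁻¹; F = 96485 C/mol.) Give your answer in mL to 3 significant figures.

Q = It = 22.5 × 2682 = 60350 C
n(e⁻) = Q/F = 60350/96485 = 0.6255 mol
2Cl⁻ → Cl₂ + 2e⁻, so n(Cl₂) = 0.6255 / 2 = 0.3128 mol
V = nRT/P = 0.3128 × 0.0821 × 330 / 0.828 = 10.24 L
= 10200 mL

10200 mL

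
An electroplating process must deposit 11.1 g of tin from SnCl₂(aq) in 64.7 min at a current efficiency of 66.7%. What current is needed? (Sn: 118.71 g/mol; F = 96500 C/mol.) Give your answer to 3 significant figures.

6.97 A

n(Sn) = 11.1 / 118.71 = 0.09351 mol
Sn²⁺ + 2e⁻ → Sn, so n(e⁻) = 2 × 0.09351 = 0.1870 mol
Q = 0.1870 × 96500 / 0.667 = 27050 C
I = Q / t = 27050 / 3882 s = 6.97 A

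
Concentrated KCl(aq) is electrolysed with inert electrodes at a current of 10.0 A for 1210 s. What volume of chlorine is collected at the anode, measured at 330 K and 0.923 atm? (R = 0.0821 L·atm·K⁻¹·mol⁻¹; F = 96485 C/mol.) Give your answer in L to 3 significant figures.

1.84 L

Q = 10.0 A × 1210 s = 12100 C
n(e⁻) = 12100 / 96485 = 0.1254 mol
2Cl⁻ → Cl₂ + 2e⁻, so n(Cl₂) = 0.1254 / 2 = 0.06270 mol
V = nRT/P = 0.06270 × 0.0821 × 330 / 0.923 = 1.840 L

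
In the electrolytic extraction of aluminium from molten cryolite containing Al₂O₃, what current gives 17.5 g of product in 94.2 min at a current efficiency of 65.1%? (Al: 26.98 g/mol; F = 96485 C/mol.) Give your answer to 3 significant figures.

51.0 A

n(Al) = 17.5 / 26.98 = 0.6486 mol
Al³⁺ + 3e⁻ → Al, so n(e⁻) = 3 × 0.6486 = 1.946 mol
Q = 1.946 × 96485 / 0.651 = 2.884×10^5 C
I = Q / t = 2.884×10^5 / 5652 s = 51.0 A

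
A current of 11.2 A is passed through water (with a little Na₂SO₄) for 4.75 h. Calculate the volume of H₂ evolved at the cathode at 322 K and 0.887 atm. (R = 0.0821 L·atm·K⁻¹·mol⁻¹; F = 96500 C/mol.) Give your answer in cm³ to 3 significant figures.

Q = 11.2 A × 17100 s = 1.915×10^5 C
n(e⁻) = 1.915×10^5 / 96500 = 1.984 mol
2H⁺ + 2e⁻ → H₂, so n(H₂) = 1.984 / 2 = 0.9920 mol
V = nRT/P = 0.9920 × 0.0821 × 322 / 0.887 = 29.57 L
= 29600 cm³

29600 cm³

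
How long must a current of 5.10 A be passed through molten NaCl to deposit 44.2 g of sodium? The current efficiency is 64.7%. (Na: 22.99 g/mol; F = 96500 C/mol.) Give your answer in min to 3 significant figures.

937 min

n(Na) = 44.2 / 22.99 = 1.923 mol
Na⁺ + e⁻ → Na, so n(e⁻) = 1.923 mol
Q = 1.923 × 96500 / 0.647 = 2.868×10^5 C
t = Q / I = 2.868×10^5 / 5.10 = 56240 s = 937 min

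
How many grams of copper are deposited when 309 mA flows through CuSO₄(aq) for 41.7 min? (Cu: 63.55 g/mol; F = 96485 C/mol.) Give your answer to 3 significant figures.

Q = It = 0.309 × 2502 = 773.1 C
Moles of electrons = 773.1 / 96485 = 0.008013 mol
Cu²⁺ + 2e⁻ → Cu, so n(Cu) = 0.008013 / 2 = 0.004007 mol
m = 0.004007 × 63.55 = 0.255 g

0.255 g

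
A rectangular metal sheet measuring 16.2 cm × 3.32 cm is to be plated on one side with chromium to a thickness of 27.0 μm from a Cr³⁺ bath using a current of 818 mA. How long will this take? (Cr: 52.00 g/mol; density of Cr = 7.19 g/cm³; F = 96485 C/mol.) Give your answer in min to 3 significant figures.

118 min

Plated area = 16.2 × 3.32 = 53.78 cm²
Volume = 53.78 × 27.0×10⁻⁴ cm = 0.1452 cm³
m(Cr) = 0.1452 × 7.19 = 1.044 g
n(Cr) = 1.044 / 52.00 = 0.02008 mol; n(e⁻) = 3 × 0.02008 = 0.06024 mol
Q = 0.06024 × 96485 = 5812 C
t = 5812 / 0.818 = 7105 s = 118 min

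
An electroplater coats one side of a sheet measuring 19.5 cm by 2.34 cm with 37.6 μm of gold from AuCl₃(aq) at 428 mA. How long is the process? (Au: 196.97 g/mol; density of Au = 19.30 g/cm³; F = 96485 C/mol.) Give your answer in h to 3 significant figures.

Plated area = 19.5 × 2.34 = 45.63 cm²
Volume = 45.63 × 37.6×10⁻⁴ cm = 0.1716 cm³
m(Au) = 0.1716 × 19.30 = 3.312 g
n(Au) = 3.312 / 196.97 = 0.01681 mol; n(e⁻) = 3 × 0.01681 = 0.05043 mol
Q = 0.05043 × 96485 = 4866 C
t = 4866 / 0.428 = 11370 s = 3.16 h

3.16 h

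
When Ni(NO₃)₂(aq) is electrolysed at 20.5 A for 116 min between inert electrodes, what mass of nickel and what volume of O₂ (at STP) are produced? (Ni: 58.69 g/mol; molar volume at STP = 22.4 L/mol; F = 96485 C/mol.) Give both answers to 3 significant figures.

43.4 g Ni; 8.28 L O₂

Q = 20.5 × 6960 = 1.427×10^5 C; n(e⁻) = 1.427×10^5 / 96485 = 1.479 mol
Cathode: Ni²⁺ + 2e⁻ → Ni → n(Ni) = 1.479/2 = 0.7395 mol → 43.4 g
Anode: 2H₂O → O₂ + 4H⁺ + 4e⁻ → n(O₂) = 1.479/4 = 0.3698 mol → 8.28 L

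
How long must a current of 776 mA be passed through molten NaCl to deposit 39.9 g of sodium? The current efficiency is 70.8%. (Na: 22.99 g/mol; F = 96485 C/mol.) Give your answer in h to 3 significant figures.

84.7 h

n(Na) = 39.9 / 22.99 = 1.736 mol
Na⁺ + e⁻ → Na, so n(e⁻) = 1.736 mol
Q = 1.736 × 96485 / 0.708 = 2.366×10^5 C
t = Q / I = 2.366×10^5 / 0.776 = 3.049×10^5 s = 84.7 h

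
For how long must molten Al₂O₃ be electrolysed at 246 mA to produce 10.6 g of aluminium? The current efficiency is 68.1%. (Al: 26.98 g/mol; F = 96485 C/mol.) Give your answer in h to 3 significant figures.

189 h

n(Al) = 10.6 / 26.98 = 0.3929 mol
Al³⁺ + 3e⁻ → Al, so n(e⁻) = 3 × 0.3929 = 1.179 mol
Q = 1.179 × 96485 / 0.681 = 1.670×10^5 C
t = Q / I = 1.670×10^5 / 0.246 = 6.789×10^5 s = 189 h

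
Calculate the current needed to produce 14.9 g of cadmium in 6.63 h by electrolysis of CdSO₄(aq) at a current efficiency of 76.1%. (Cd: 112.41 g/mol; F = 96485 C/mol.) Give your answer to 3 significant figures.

n(Cd) = 14.9 / 112.41 = 0.1326 mol
Cd²⁺ + 2e⁻ → Cd, so n(e⁻) = 2 × 0.1326 = 0.2652 mol
Q = 0.2652 × 96485 / 0.761 = 33620 C
I = Q / t = 33620 / 23868 s = 1.41 A

1.41 A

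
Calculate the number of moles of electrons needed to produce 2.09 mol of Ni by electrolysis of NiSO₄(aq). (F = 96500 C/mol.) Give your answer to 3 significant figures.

4.18 mol

Ni²⁺ + 2e⁻ → Ni, so n(e⁻) = 2 × 2.09 = 4.180 mol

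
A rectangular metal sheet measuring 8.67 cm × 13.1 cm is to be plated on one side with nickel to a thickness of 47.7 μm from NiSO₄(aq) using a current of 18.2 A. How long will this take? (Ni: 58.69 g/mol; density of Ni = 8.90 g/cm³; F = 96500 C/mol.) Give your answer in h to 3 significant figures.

Plated area = 8.67 × 13.1 = 113.6 cm²
Volume = 113.6 × 47.7×10⁻⁴ cm = 0.5419 cm³
m(Ni) = 0.5419 × 8.90 = 4.823 g
n(Ni) = 4.823 / 58.69 = 0.08218 mol; n(e⁻) = 2 × 0.08218 = 0.1644 mol
Q = 0.1644 × 96500 = 15860 C
t = 15860 / 18.2 = 871.4 s = 0.242 h

0.242 h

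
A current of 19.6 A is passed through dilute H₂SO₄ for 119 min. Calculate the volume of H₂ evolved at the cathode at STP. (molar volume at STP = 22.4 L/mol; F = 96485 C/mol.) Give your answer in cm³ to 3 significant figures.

16200 cm³

Q = 19.6 A × 7140 s = 1.399×10^5 C
Moles of electrons = 1.399×10^5 / 96485 = 1.450 mol
2H⁺ + 2e⁻ → H₂, so n(H₂) = 1.450 / 2 = 0.7250 mol
V = 0.7250 × 22.4 = 16.24 L
= 16200 cm³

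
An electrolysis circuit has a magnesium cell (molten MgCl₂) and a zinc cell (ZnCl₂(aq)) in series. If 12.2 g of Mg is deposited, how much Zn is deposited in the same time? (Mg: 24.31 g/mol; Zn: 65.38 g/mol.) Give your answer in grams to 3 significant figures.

n(Mg) = 12.2 / 24.31 = 0.5019 mol
Mg²⁺ + 2e⁻ → Mg, so n(e⁻) = 2 × 0.5019 = 1.004 mol
In series, the same 1.004 mol of electrons flows through the second cell.
Zn²⁺ + 2e⁻ → Zn, so n(Zn) = 1.004 / 2 = 0.5020 mol
m(Zn) = 0.5020 × 65.38 = 32.8 g

32.8 g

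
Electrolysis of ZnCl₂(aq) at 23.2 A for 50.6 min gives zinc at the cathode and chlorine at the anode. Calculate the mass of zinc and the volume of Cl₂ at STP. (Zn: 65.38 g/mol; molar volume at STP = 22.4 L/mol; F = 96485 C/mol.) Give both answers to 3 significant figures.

23.9 g Zn; 8.18 L Cl₂

Q = 23.2 × 3036 = 70440 C; n(e⁻) = 70440 / 96485 = 0.7301 mol
Cathode: Zn²⁺ + 2e⁻ → Zn → n(Zn) = 0.7301/2 = 0.3651 mol → 23.9 g
Anode: 2Cl⁻ → Cl₂ + 2e⁻ → n(Cl₂) = 0.7301/2 = 0.3651 mol → 8.18 L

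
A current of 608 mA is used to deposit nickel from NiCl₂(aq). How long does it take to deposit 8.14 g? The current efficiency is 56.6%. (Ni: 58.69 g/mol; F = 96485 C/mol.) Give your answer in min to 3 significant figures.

1300 min

n(Ni) = 8.14 / 58.69 = 0.1387 mol
Ni²⁺ + 2e⁻ → Ni, so n(e⁻) = 2 × 0.1387 = 0.2774 mol
Q = 0.2774 × 96485 / 0.566 = 47290 C
t = Q / I = 47290 / 0.608 = 77780 s = 1300 min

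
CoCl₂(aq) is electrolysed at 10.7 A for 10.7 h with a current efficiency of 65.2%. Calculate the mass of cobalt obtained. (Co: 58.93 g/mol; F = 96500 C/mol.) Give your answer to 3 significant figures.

Q = 10.7 × 38520 = 4.122×10^5 C
n(e⁻) = 4.122×10^5 / 96500 = 4.272 mol
Co²⁺ + 2e⁻ → Co, so theoretical m(Co) = 2.136 × 58.93 = 125.9 g
Actual mass = 65.2% × 125.9 = 82.1 g

82.1 g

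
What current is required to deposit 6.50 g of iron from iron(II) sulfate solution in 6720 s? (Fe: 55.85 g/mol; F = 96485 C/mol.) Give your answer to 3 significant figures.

3.34 A

n(Fe) = 6.50 / 55.85 = 0.1164 mol
Fe²⁺ + 2e⁻ → Fe, so n(e⁻) = 2 × 0.1164 = 0.2328 mol
Q = 0.2328 × 96485 = 22460 C
I = Q / t = 22460 / 6720 s = 3.34 A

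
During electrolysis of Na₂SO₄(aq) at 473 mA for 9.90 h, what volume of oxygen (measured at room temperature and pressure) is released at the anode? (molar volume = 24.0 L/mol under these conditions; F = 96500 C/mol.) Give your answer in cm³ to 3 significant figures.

1050 cm³

Q = 0.473 A × 35640 s = 16860 C
Moles of electrons = 16860 / 96500 = 0.1747 mol
2H₂O → O₂ + 4H⁺ + 4e⁻, so n(O₂) = 0.1747 / 4 = 0.04368 mol
V = 0.04368 × 24.0 = 1.048 L
= 1050 cm³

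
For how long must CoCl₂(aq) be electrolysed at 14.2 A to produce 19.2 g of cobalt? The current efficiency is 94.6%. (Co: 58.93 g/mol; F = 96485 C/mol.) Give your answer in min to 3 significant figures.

n(Co) = 19.2 / 58.93 = 0.3258 mol
Co²⁺ + 2e⁻ → Co, so n(e⁻) = 2 × 0.3258 = 0.6516 mol
Q = 0.6516 × 96485 / 0.946 = 66460 C
t = Q / I = 66460 / 14.2 = 4680 s = 78.0 min

78.0 min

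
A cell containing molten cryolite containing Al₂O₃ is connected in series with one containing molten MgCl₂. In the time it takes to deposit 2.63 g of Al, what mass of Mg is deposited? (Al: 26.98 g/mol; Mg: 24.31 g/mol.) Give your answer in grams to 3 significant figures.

n(Al) = 2.63 / 26.98 = 0.09748 mol
Al³⁺ + 3e⁻ → Al, so n(e⁻) = 3 × 0.09748 = 0.2924 mol
The cells are in series, so the same charge (and hence the same n(e⁻) = 0.2924 mol) passes through both.
Mg²⁺ + 2e⁻ → Mg, so n(Mg) = 0.2924 / 2 = 0.1462 mol
m(Mg) = 0.1462 × 24.31 = 3.55 g

3.55 g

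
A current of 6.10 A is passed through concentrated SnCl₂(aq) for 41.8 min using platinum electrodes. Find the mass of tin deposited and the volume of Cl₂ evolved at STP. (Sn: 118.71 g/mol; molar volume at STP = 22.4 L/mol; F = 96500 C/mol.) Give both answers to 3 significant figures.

9.41 g Sn; 1.78 L Cl₂

Q = 6.10 × 2508 = 15300 C; n(e⁻) = 15300 / 96500 = 0.1585 mol
Cathode: Sn²⁺ + 2e⁻ → Sn → n(Sn) = 0.1585/2 = 0.07925 mol → 9.41 g
Anode: 2Cl⁻ → Cl₂ + 2e⁻ → n(Cl₂) = 0.1585/2 = 0.07925 mol → 1.78 L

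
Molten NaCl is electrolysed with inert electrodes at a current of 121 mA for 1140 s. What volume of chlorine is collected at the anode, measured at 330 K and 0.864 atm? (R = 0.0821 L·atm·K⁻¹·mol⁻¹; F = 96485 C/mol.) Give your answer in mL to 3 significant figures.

Q = 0.121 A × 1140 s = 137.9 C
Moles of electrons = 137.9 / 96485 = 0.001429 mol
2Cl⁻ → Cl₂ + 2e⁻, so n(Cl₂) = 0.001429 / 2 = 7.145×10^-4 mol
V = nRT/P = 7.145×10^-4 × 0.0821 × 330 / 0.864 = 0.02241 L
= 22.4 mL

22.4 mL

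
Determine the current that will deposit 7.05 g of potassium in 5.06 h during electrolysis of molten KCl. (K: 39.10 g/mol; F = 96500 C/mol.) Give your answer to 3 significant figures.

0.955 A

n(K) = 7.05 / 39.10 = 0.1803 mol
K⁺ + e⁻ → K, so n(e⁻) = 0.1803 mol
Q = 0.1803 × 96500 = 17400 C
I = Q / t = 17400 / 18216 s = 0.955 A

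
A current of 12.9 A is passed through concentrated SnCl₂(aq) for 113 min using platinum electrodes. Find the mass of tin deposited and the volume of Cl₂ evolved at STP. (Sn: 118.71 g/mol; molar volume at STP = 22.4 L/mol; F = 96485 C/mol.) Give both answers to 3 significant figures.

Q = 12.9 × 6780 = 87460 C; n(e⁻) = 87460 / 96485 = 0.9065 mol
Cathode: Sn²⁺ + 2e⁻ → Sn → n(Sn) = 0.9065/2 = 0.4533 mol → 53.8 g
Anode: 2Cl⁻ → Cl₂ + 2e⁻ → n(Cl₂) = 0.9065/2 = 0.4533 mol → 10.2 L

53.8 g Sn; 10.2 L Cl₂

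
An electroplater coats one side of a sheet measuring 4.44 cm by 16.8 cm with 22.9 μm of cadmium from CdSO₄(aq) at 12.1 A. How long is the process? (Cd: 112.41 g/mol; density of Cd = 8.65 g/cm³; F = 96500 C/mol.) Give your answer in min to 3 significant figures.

3.49 min

Plated area = 4.44 × 16.8 = 74.59 cm²
Volume = 74.59 × 22.9×10⁻⁴ cm = 0.1708 cm³
m(Cd) = 0.1708 × 8.65 = 1.477 g
n(Cd) = 1.477 / 112.41 = 0.01314 mol; n(e⁻) = 2 × 0.01314 = 0.02628 mol
Q = 0.02628 × 96500 = 2536 C
t = 2536 / 12.1 = 209.6 s = 3.49 min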